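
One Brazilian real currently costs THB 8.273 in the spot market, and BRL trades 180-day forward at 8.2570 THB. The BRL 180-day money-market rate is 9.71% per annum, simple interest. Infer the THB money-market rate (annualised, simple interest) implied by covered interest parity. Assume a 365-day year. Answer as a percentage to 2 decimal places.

T = 180/365 years.
CIP gives F = S · g_THB/g_BRL, so g_THB/g_BRL = 8.257/8.273 = 0.9980660.
The BRL side grows by 1 + 0.0971×180/365 = 1.0478849.
Hence g_THB = 1.0458583.
r = (1.0458583 − 1)/(180/365) = 0.092990 → 9.30%.

9.30%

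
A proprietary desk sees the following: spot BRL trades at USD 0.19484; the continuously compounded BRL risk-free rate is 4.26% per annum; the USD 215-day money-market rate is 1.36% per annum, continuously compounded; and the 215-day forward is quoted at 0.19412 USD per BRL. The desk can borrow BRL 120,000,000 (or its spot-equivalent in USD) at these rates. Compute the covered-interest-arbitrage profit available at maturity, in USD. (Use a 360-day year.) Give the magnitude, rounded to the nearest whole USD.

T = 215/360 years.
Invest the BRL and cover forward: 120,000,000 × 1.0257680681 × 0.19412 = USD 23,894,651.69.
Convert at spot and invest in USD: 120,000,000 × 0.19484 × 1.008155297 = USD 23,571,477.37.
The quoted forward overvalues BRL, so borrow USD, buy BRL at spot, deposit the BRL at 4.26%, and sell the proceeds forward at 0.19412.
Profit = 23,894,651.69 − 23,571,477.37 = USD 323,174.

USD 323,174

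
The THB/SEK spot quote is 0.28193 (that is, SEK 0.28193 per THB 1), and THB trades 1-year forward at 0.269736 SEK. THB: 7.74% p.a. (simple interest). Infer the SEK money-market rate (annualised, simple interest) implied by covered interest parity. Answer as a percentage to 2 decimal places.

3.08%

T = 1 year.
CIP gives F = S · g_SEK/g_THB, so g_SEK/g_THB = 0.269736/0.28193 = 0.9567481.
The THB side grows by 1 + 0.0774×1 = 1.077400.
So the SEK growth factor = 1.0308004.
(1.0308004 − 1)/T = 0.030800, i.e. 3.08%.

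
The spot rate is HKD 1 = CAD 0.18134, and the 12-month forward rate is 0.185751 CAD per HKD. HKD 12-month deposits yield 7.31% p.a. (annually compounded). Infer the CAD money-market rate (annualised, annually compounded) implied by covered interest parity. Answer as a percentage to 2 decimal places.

9.92%

T = 1 year.
By CIP, F/S equals the CAD-to-HKD growth ratio: 0.185751/0.18134 = 1.0243245.
HKD growth factor: (1 + 0.0731)^1 = 1.073100.
Hence g_CAD = 1.0992026.
r = 1.0992026^(1/1) − 1 = 0.099203 → 9.92%.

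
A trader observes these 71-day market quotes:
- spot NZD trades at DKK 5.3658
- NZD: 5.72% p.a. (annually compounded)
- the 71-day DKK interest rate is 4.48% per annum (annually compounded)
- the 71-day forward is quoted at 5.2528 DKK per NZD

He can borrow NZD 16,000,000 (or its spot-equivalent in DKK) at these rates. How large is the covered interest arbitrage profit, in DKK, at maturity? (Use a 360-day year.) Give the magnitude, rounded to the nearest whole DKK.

DKK 1,626,203

T = 71/360 years.
Route A — deposit NZD, sell forward: 16,000,000 × 1.011030664 × 5.2528 = DKK 84,971,869.95.
Route B — convert at spot, deposit DKK: 16,000,000 × 5.3658 × 1.0086808201 = DKK 86,598,072.71.
The quoted forward undervalues NZD, so borrow NZD, convert to DKK at spot, deposit the DKK at 4.48%, and buy NZD forward at 5.2528 to cover the loan.
Arbitrage profit = |84,971,869.95 − 86,598,072.71| = DKK 1,626,203.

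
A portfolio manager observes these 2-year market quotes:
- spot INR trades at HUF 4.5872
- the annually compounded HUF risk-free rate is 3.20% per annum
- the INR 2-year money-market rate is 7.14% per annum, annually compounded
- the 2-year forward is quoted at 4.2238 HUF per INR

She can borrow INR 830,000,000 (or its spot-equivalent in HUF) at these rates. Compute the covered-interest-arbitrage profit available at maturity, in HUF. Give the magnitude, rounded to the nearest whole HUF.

HUF 30,698,952

T = 2 years.
Keep in INR, deliver into the forward: 830,000,000·1.14789796·4.2238 = HUF 4,024,247,864.86.
Swap to HUF now, deposit: 830,000,000·4.5872·1.065024 = HUF 4,054,946,817.02.
The quoted forward undervalues INR, so borrow INR, convert to HUF at spot, deposit the HUF at 3.20%, and buy INR forward at 4.2238 to cover the loan.
Arbitrage profit = |4,024,247,864.86 − 4,054,946,817.02| = HUF 30,698,952.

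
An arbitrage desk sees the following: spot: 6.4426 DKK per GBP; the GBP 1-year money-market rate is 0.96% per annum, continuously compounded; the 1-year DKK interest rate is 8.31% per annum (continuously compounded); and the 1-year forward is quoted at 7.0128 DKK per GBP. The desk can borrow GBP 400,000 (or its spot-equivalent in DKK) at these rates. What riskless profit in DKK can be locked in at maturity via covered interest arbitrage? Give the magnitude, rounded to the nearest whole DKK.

DKK 31,837

T = 1 year.
Keep in GBP, deliver into the forward: 400,000·1.009646228·7.0128 = DKK 2,832,178.83.
Swap to DKK now, deposit: 400,000·6.4426·1.086650468 = DKK 2,800,341.72.
The quoted forward overvalues GBP, so borrow DKK, buy GBP at spot, deposit the GBP at 0.96%, and sell the proceeds forward at 7.0128.
Profit = 2,832,178.83 − 2,800,341.72 = DKK 31,837.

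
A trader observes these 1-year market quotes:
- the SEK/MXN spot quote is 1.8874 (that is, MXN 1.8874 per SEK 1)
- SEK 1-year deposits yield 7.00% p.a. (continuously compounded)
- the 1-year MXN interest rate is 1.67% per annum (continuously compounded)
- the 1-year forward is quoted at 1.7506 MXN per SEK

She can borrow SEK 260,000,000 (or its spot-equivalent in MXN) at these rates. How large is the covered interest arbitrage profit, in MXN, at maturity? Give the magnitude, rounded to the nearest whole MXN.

MXN 10,829,369

T = 1 year.
Keep in SEK, deliver into the forward: 260,000,000·1.07250818125·1.7506 = MXN 488,158,533.75.
Swap to MXN now, deposit: 260,000,000·1.8874·1.0168402245 = MXN 498,987,902.33.
The quoted forward undervalues SEK, so borrow SEK, convert to MXN at spot, deposit the MXN at 1.67%, and buy SEK forward at 1.7506 to cover the loan.
Profit = 498,987,902.33 − 488,158,533.75 = MXN 10,829,369.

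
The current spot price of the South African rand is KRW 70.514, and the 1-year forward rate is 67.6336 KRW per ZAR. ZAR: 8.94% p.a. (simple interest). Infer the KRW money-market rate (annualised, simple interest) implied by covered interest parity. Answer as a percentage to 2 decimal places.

T = 1 year.
By CIP, F/S equals the KRW-to-ZAR growth ratio: 67.6336/70.514 = 0.9591514.
The ZAR side grows by 1 + 0.0894×1 = 1.089400.
That pins the KRW growth at 1.0448995.
(1.0448995 − 1)/T = 0.044900, i.e. 4.49%.

4.49%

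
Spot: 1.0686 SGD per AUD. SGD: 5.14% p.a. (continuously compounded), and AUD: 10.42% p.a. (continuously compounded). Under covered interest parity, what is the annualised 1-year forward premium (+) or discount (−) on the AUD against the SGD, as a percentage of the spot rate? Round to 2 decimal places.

-5.14%

T = 1 year.
CIP forward (SGD per AUD) = 1.0686 × 1.0527439/1.1098224 = 1.0136416.
Annualised premium = (F − S)/S × (1/T) = (1.0136416 − 1.0686)/1.0686 ÷ 1 = -5.14%.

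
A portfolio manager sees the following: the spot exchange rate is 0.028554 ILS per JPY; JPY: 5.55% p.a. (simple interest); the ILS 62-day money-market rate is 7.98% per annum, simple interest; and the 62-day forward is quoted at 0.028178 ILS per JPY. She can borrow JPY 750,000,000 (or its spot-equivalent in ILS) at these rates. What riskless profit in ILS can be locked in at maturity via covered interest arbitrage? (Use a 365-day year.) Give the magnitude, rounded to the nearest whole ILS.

T = 62/365 years.
Invest the JPY and cover forward: 750,000,000 × 1.0094273973 × 0.028178 = ILS 21,332,733.90.
Convert at spot and invest in ILS: 750,000,000 × 0.028554 × 1.0135550685 = ILS 21,705,788.57.
The quoted forward undervalues JPY, so borrow JPY, convert to ILS at spot, deposit the ILS at 7.98%, and buy JPY forward at 0.028178 to cover the loan.
The gap between the two covered legs is ILS 373,055.

ILS 373,055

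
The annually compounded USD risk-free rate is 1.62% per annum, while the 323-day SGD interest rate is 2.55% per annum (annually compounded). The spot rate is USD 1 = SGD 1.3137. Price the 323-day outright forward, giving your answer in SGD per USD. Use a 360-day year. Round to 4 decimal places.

1.3245

T = 323/360 years.
SGD accumulates by (1 + 0.0255)^(323/360) = 1.0228495.
Growth of 1 USD over T: (1 + 0.0162)^(323/360) = 1.014523.
So F = 1.3137 × 1.0228495 / 1.014523 = 1.324482 (SGD/USD).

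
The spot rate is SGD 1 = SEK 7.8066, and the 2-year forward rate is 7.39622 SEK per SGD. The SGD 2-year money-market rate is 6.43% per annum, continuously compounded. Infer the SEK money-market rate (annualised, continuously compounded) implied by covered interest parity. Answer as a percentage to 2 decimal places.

3.73%

T = 2 years.
F/S = 7.39622/7.8066 = 0.9474317 = (growth of SEK) / (growth of SGD).
The SGD side grows by e^(0.0643×2) = 1.1372351.
So the SEK growth factor = 1.0774526.
r = ln(1.0774526)/2 = 0.037300 → 3.73%.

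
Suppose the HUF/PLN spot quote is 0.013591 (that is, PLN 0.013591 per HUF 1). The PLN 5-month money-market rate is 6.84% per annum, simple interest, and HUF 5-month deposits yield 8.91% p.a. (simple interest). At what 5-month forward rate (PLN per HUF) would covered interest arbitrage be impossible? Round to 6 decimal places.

0.013478

T = 5/12 years.
Growth of 1 PLN over T: 1 + 0.0684×5/12 = 1.028500.
HUF accumulates by 1 + 0.0891×5/12 = 1.037125.
Forward (PLN per HUF) = 0.013591 × 1.028500 / 1.037125 = 0.01347797.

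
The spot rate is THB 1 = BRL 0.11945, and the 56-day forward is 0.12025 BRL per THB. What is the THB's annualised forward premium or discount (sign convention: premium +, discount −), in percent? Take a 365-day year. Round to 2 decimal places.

+4.37%

T = 56/365 years.
Period premium: (0.12025 − 0.11945)/0.11945 = 0.0066974.
Annualise by dividing by T: 0.0066974 / (56/365) = 0.043653 → 4.37%.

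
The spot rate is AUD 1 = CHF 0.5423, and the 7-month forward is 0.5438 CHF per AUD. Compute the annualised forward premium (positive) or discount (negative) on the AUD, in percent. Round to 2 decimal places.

T = 7/12 years.
AUD trades forward at +0.27660% vs spot over the period.
×(1/T) gives 0.47% p.a.

+0.47%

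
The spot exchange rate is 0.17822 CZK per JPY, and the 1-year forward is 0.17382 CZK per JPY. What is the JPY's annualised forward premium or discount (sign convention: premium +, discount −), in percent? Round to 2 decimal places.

-2.47%

T = 1 year.
Period premium: (0.17382 − 0.17822)/0.17822 = -0.0246886.
×(1/T) gives -2.47% p.a.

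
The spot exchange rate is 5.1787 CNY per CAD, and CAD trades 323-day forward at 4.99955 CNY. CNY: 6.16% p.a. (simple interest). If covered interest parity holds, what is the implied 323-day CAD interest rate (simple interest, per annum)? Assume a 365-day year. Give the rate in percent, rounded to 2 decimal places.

T = 323/365 years.
By CIP, F/S equals the CNY-to-CAD growth ratio: 4.99955/5.1787 = 0.9654064.
CNY growth factor: 1 + 0.0616×323/365 = 1.0545118.
So the CAD growth factor = 1.0922983.
r = (1.0922983 − 1)/(323/365) = 0.104300 → 10.43%.

10.43%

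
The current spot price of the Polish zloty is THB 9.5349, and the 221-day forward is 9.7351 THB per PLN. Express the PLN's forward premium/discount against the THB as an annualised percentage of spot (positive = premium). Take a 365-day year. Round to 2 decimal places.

+3.47%

T = 221/365 years.
PLN trades forward at +2.09965% vs spot over the period.
×(1/T) gives 3.47% p.a.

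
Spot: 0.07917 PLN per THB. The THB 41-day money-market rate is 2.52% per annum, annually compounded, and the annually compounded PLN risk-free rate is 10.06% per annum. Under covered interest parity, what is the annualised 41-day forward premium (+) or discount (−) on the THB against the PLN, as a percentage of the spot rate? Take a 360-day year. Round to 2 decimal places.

+7.13%

T = 41/360 years.
F = S · g_PLN/g_THB = 0.07917 × 1.0109767/1.0028385 = 0.07981248.
(F − S)/S ÷ T = (0.07981248 − 0.07917)/0.07917/(41/360) = 0.071255 → 7.13%.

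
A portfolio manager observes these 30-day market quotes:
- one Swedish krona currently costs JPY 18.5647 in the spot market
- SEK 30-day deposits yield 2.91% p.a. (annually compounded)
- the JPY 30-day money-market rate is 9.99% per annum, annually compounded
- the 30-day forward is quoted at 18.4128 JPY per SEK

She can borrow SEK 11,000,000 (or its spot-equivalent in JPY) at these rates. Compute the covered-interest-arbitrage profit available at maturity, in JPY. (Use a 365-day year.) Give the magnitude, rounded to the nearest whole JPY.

T = 30/365 years.
Route A — deposit SEK, sell forward: 11,000,000 × 1.00236042256 × 18.4128 = JPY 203,018,881.87.
Route B — convert at spot, deposit JPY: 11,000,000 × 18.5647 × 1.00785694616 = JPY 205,816,180.33.
The quoted forward undervalues SEK, so borrow SEK, convert to JPY at spot, deposit the JPY at 9.99%, and buy SEK forward at 18.4128 to cover the loan.
Profit = 205,816,180.33 − 203,018,881.87 = JPY 2,797,298.

JPY 2,797,298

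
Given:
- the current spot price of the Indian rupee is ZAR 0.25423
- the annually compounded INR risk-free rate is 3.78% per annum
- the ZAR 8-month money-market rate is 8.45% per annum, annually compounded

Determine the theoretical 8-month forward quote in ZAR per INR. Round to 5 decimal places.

0.26180

T = 8/12 years.
ZAR accumulates by (1 + 0.0845)^(8/12) = 1.0555684.
Growth of 1 INR over T: (1 + 0.0378)^(8/12) = 1.0250438.
CIP: F = S · (grow ZAR)/(grow INR) = 0.25423 × 1.0555684/1.0250438 = 0.2618007 ZAR per INR.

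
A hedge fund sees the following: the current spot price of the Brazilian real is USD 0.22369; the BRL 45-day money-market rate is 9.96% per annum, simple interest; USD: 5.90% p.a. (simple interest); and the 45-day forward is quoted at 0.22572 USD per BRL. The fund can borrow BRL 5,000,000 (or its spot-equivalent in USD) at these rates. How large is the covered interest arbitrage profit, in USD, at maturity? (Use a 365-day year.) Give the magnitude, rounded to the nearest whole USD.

T = 45/365 years.
Route A — deposit BRL, sell forward: 5,000,000 × 1.012279452 × 0.22572 = USD 1,142,458.59.
Route B — convert at spot, deposit USD: 5,000,000 × 0.22369 × 1.007273973 = USD 1,126,585.58.
The quoted forward overvalues BRL, so borrow USD, buy BRL at spot, deposit the BRL at 9.96%, and sell the proceeds forward at 0.22572.
Profit = 1,142,458.59 − 1,126,585.58 = USD 15,873.

USD 15,873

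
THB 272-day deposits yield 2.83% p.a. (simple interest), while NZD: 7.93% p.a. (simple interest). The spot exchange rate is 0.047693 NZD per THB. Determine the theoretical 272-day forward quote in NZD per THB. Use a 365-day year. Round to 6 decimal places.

0.049468

T = 272/365 years.
NZD growth factor: 1 + 0.0793×272/365 = 1.0590948.
THB growth factor: 1 + 0.0283×272/365 = 1.0210893.
So F = 0.047693 × 1.0590948 / 1.0210893 = 0.04946816 (NZD/THB).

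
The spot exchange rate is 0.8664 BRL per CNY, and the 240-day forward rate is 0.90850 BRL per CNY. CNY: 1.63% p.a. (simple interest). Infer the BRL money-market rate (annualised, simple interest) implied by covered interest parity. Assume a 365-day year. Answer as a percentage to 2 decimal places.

9.10%

T = 240/365 years.
F/S = 0.9085/0.8664 = 1.0485919 = (growth of BRL) / (growth of CNY).
CNY growth factor: 1 + 0.0163×240/365 = 1.0107178.
So the BRL growth factor = 1.0598305.
(1.0598305 − 1)/T = 0.090992, i.e. 9.10%.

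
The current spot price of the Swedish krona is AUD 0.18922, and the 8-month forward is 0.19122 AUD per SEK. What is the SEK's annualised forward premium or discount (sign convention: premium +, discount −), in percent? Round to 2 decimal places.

+1.59%

T = 8/12 years.
Period premium: (0.19122 − 0.18922)/0.18922 = 0.0105697.
×(1/T) gives 1.59% p.a.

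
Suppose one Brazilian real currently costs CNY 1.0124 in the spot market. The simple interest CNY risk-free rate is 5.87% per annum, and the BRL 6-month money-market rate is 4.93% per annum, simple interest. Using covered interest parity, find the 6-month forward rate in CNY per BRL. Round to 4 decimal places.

1.0170

T = 6/12 years.
Growth of 1 CNY over T: 1 + 0.0587×6/12 = 1.029350.
BRL accumulates by 1 + 0.0493×6/12 = 1.024650.
Forward (CNY per BRL) = 1.0124 × 1.029350 / 1.024650 = 1.017044.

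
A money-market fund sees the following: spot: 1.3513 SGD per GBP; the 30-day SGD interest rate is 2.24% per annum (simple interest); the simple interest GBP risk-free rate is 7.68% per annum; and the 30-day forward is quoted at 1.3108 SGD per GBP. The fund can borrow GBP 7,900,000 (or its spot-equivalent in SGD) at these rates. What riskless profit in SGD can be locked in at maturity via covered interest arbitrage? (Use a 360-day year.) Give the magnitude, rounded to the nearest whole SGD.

T = 30/360 years.
Route A — deposit GBP, sell forward: 7,900,000 × 1.006400 × 1.3108 = SGD 10,421,594.05.
Route B — convert at spot, deposit SGD: 7,900,000 × 1.3513 × 1.0018666667 = SGD 10,695,197.17.
The quoted forward undervalues GBP, so borrow GBP, convert to SGD at spot, deposit the SGD at 2.24%, and buy GBP forward at 1.3108 to cover the loan.
Profit = 10,695,197.17 − 10,421,594.05 = SGD 273,603.

SGD 273,603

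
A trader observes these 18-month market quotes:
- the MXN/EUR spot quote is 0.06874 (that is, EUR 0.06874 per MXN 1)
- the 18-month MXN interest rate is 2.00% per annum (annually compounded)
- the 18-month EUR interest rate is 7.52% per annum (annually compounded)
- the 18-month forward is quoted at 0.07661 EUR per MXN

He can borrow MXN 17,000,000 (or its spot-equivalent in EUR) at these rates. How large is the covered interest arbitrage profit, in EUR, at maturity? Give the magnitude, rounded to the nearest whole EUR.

EUR 38,792

T = 18/12 years.
Route A — deposit MXN, sell forward: 17,000,000 × 1.030149504 × 0.07661 = EUR 1,341,635.81.
Route B — convert at spot, deposit EUR: 17,000,000 × 0.06874 × 1.114894784 = EUR 1,302,843.75.
The quoted forward overvalues MXN, so borrow EUR, buy MXN at spot, deposit the MXN at 2.00%, and sell the proceeds forward at 0.07661.
The gap between the two covered legs is EUR 38,792.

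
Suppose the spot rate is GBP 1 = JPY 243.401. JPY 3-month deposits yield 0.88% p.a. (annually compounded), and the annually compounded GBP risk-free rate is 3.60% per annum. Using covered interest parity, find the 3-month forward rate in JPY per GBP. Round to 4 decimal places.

T = 3/12 years.
JPY growth factor: (1 + 0.0088)^(3/12) = 1.002192777.
GBP growth factor: (1 + 0.0360)^(3/12) = 1.00888099.
CIP: F = S · (grow JPY)/(grow GBP) = 243.401 × 1.002192777/1.00888099 = 241.787413 JPY per GBP.

241.7874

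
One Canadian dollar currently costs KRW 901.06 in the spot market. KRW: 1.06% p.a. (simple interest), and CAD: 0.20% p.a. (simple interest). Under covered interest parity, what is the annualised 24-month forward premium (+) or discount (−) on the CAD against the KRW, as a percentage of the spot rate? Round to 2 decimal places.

+0.86%

T = 2 years.
F = S · g_KRW/g_CAD = 901.06 × 1.021200/1.004000 = 916.49649.
Annualised premium = (F − S)/S × (1/T) = (916.49649 − 901.06)/901.06 ÷ 2 = 0.86%.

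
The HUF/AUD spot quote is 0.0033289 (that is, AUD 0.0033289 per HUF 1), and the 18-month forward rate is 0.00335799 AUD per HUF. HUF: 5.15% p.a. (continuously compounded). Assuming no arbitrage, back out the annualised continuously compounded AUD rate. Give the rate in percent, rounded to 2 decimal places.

T = 18/12 years.
By CIP, F/S equals the AUD-to-HUF growth ratio: 0.00335799/0.0033289 = 1.0087386.
HUF growth factor: e^(0.0515×18/12) = 1.0803121.
That pins the AUD growth at 1.0897525.
Take logs: ln 1.0897525 / (18/12) = 0.057300, so 5.73%.

5.73%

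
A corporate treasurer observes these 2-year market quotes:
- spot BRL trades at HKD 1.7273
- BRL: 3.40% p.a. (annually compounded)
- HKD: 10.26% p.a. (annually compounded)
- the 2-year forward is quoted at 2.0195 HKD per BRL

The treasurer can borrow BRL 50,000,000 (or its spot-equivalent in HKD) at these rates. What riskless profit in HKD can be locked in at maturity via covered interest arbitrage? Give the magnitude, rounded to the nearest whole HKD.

HKD 2,961,785

T = 2 years.
Invest the BRL and cover forward: 50,000,000 × 1.069156 × 2.0195 = HKD 107,958,027.10.
Convert at spot and invest in HKD: 50,000,000 × 1.7273 × 1.21572676 = HKD 104,996,241.63.
The quoted forward overvalues BRL, so borrow HKD, buy BRL at spot, deposit the BRL at 3.40%, and sell the proceeds forward at 2.0195.
Profit = 107,958,027.10 − 104,996,241.63 = HKD 2,961,785.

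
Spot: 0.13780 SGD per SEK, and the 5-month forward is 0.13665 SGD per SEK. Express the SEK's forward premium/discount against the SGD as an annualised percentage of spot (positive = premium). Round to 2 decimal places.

T = 5/12 years.
SEK trades forward at -0.83454% vs spot over the period.
Per annum: -0.0083454 / (5/12) = -0.020029 = -2.00%.

-2.00%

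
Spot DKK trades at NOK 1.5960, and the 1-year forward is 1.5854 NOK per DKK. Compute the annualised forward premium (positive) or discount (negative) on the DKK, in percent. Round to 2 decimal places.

-0.66%

T = 1 year.
DKK trades forward at -0.66416% vs spot over the period.
×(1/T) gives -0.66% p.a.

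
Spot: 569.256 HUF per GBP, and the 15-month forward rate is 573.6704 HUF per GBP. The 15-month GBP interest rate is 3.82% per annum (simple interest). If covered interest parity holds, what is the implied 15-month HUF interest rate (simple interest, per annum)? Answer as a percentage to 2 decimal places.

T = 15/12 years.
By CIP, F/S equals the HUF-to-GBP growth ratio: 573.6704/569.256 = 1.0077547.
The GBP side grows by 1 + 0.0382×15/12 = 1.047750.
That pins the HUF growth at 1.055875.
r = (1.055875 − 1)/(15/12) = 0.044700 → 4.47%.

4.47%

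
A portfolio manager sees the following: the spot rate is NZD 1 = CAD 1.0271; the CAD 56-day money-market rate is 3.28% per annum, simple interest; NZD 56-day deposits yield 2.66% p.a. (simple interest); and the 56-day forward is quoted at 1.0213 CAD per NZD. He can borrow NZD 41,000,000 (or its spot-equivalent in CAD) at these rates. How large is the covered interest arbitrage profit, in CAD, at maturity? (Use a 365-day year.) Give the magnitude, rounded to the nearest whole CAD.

T = 56/365 years.
Keep in NZD, deliver into the forward: 41,000,000·1.0040810959·1.0213 = CAD 42,044,188.95.
Swap to CAD now, deposit: 41,000,000·1.0271·1.0050323288 = CAD 42,323,016.90.
The quoted forward undervalues NZD, so borrow NZD, convert to CAD at spot, deposit the CAD at 3.28%, and buy NZD forward at 1.0213 to cover the loan.
Profit = 42,323,016.90 − 42,044,188.95 = CAD 278,828.

CAD 278,828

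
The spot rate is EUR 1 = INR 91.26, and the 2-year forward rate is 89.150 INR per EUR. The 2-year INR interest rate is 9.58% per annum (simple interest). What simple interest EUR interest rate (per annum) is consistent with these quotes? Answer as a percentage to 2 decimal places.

10.99%

T = 2 years.
F/S = 89.15/91.26 = 0.9768792 = (growth of INR) / (growth of EUR).
The INR side grows by 1 + 0.0958×2 = 1.191600.
That pins the EUR growth at 1.2198028.
r = (1.2198028 − 1)/2 = 0.109901 → 10.99%.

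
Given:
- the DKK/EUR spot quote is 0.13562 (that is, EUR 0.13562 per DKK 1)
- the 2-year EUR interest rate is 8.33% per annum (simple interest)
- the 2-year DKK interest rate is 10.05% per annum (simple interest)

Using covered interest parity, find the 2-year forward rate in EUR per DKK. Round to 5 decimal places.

0.13174

T = 2 years.
EUR accumulates by 1 + 0.0833×2 = 1.166600.
DKK growth factor: 1 + 0.1005×2 = 1.201000.
So F = 0.13562 × 1.166600 / 1.201000 = 0.1317355 (EUR/DKK).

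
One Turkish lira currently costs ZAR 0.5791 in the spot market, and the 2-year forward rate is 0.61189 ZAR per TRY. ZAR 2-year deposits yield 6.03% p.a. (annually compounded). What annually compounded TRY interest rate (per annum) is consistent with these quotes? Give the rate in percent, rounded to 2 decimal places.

3.15%

T = 2 years.
By CIP, F/S equals the ZAR-to-TRY growth ratio: 0.61189/0.5791 = 1.0566223.
The ZAR side grows by (1 + 0.0603)^2 = 1.1242361.
Hence g_TRY = 1.0639905.
r = 1.0639905^(1/2) − 1 = 0.031499 → 3.15%.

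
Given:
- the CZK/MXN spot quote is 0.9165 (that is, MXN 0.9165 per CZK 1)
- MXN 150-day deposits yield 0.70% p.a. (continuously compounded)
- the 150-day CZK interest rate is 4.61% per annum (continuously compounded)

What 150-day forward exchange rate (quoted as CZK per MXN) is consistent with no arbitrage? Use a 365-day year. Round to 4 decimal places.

1.1088

T = 150/365 years.
MXN accumulates by e^(0.0070×150/365) = 1.0028809.
CZK accumulates by e^(0.0461×150/365) = 1.0191258.
Forward (MXN per CZK) = 0.9165 × 1.0028809 / 1.0191258 = 0.9018910.
Invert for CZK per MXN: 1 / 0.9018910 = 1.1088.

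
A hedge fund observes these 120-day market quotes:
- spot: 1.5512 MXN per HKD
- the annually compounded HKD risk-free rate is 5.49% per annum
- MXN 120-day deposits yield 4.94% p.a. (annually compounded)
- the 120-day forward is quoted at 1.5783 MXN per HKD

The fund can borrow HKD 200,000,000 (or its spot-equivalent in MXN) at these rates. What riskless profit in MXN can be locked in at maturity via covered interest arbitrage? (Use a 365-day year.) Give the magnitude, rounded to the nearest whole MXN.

T = 120/365 years.
Invest the HKD and cover forward: 200,000,000 × 1.01772656279 × 1.5783 = MXN 321,255,566.81.
Convert at spot and invest in MXN: 200,000,000 × 1.5512 × 1.01597900167 = MXN 315,197,325.48.
The quoted forward overvalues HKD, so borrow MXN, buy HKD at spot, deposit the HKD at 5.49%, and sell the proceeds forward at 1.5783.
The gap between the two covered legs is MXN 6,058,241.

MXN 6,058,241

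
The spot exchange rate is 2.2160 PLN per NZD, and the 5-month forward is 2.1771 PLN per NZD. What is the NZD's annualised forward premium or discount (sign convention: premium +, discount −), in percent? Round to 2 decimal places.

T = 5/12 years.
NZD trades forward at -1.75542% vs spot over the period.
Annualise by dividing by T: -0.0175542 / (5/12) = -0.042130 → -4.21%.

-4.21%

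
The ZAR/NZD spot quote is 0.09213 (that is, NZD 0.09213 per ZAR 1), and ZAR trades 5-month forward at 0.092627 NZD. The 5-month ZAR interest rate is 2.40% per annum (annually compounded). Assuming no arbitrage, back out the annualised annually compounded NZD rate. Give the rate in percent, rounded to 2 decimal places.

3.73%

T = 5/12 years.
By CIP, F/S equals the NZD-to-ZAR growth ratio: 0.092627/0.09213 = 1.0053946.
ZAR growth factor: (1 + 0.0240)^(5/12) = 1.0099309.
Hence g_NZD = 1.0153791.
r = 1.0153791^(12/5) − 1 = 0.037308 → 3.73%.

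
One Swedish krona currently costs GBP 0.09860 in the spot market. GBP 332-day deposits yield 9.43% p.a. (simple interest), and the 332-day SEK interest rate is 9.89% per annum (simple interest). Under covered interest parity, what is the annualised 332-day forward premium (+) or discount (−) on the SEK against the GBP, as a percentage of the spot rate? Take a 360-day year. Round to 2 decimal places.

T = 332/360 years.
No-arbitrage forward: 0.0986 × 1.0869656 / 1.0912078 = 0.09821668 GBP/SEK.
Annualised premium = (F − S)/S × (1/T) = (0.09821668 − 0.0986)/0.0986 ÷ (332/360) = -0.42%.

-0.42%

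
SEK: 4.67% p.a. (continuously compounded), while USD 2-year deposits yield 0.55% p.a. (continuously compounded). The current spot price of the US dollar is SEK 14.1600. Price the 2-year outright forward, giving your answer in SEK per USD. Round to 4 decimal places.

15.3762

T = 2 years.
SEK growth factor: e^(0.0467×2) = 1.09790081.
USD accumulates by e^(0.0055×2) = 1.01106072.
CIP: F = S · (grow SEK)/(grow USD) = 14.16 × 1.09790081/1.01106072 = 15.376204 SEK per USD.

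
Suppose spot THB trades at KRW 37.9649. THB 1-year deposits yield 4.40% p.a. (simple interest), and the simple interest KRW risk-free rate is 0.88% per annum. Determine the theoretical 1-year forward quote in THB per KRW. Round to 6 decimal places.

T = 1 year.
KRW growth factor: 1 + 0.0088×1 = 1.008800.
THB growth factor: 1 + 0.0440×1 = 1.044000.
So F = 37.9649 × 1.008800 / 1.044000 = 36.68486 (KRW/THB).
Quoted the other way: 1/36.68486 = 0.027259 THB per KRW.

0.027259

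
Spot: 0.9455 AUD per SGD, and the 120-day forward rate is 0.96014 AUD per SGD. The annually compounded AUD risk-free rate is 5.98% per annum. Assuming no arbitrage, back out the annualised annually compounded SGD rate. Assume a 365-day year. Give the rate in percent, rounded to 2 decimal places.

1.14%

T = 120/365 years.
By CIP, F/S equals the AUD-to-SGD growth ratio: 0.96014/0.9455 = 1.0154839.
AUD growth factor: (1 + 0.0598)^(120/365) = 1.0192783.
That pins the SGD growth at 1.0037365.
r = 1.0037365^(365/120) − 1 = 0.011409 → 1.14%.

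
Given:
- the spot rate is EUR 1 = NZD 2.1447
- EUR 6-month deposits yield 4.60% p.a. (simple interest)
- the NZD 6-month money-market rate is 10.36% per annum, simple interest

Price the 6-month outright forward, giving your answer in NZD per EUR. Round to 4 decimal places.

T = 6/12 years.
Growth of 1 NZD over T: 1 + 0.1036×6/12 = 1.051800.
EUR accumulates by 1 + 0.0460×6/12 = 1.023000.
CIP: F = S · (grow NZD)/(grow EUR) = 2.1447 × 1.051800/1.023000 = 2.205079 NZD per EUR.

2.2051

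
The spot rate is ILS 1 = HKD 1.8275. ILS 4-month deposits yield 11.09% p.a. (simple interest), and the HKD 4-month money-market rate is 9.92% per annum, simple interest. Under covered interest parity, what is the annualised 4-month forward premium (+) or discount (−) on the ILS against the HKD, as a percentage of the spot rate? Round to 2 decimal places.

-1.13%

T = 4/12 years.
F = S · g_HKD/g_ILS = 1.8275 × 1.0330667/1.0369667 = 1.8206268.
(F − S)/S ÷ T = (1.8206268 − 1.8275)/1.8275/(4/12) = -0.011283 → -1.13%.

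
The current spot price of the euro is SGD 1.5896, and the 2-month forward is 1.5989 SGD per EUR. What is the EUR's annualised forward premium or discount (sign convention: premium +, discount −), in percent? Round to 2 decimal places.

T = 2/12 years.
Period premium: (1.5989 − 1.5896)/1.5896 = 0.0058505.
Per annum: 0.0058505 / (2/12) = 0.035103 = 3.51%.

+3.51%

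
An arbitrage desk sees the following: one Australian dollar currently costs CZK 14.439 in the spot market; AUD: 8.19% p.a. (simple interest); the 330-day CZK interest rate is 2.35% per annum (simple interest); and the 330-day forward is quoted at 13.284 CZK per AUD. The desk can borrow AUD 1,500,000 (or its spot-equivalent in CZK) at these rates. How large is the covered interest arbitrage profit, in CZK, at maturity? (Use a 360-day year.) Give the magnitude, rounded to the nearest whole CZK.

T = 330/360 years.
Route A — deposit AUD, sell forward: 1,500,000 × 1.075075 × 13.284 = CZK 21,421,944.45.
Route B — convert at spot, deposit CZK: 1,500,000 × 14.439 × 1.0215416667 = CZK 22,125,060.19.
The quoted forward undervalues AUD, so borrow AUD, convert to CZK at spot, deposit the CZK at 2.35%, and buy AUD forward at 13.284 to cover the loan.
The gap between the two covered legs is CZK 703,116.

CZK 703,116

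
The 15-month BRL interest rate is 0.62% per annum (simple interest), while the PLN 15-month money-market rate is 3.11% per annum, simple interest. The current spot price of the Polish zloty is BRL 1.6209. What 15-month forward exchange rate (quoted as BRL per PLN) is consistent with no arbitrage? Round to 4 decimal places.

T = 15/12 years.
Growth of 1 BRL over T: 1 + 0.0062×15/12 = 1.007750.
PLN growth factor: 1 + 0.0311×15/12 = 1.038875.
CIP: F = S · (grow BRL)/(grow PLN) = 1.6209 × 1.007750/1.038875 = 1.572337 BRL per PLN.

1.5723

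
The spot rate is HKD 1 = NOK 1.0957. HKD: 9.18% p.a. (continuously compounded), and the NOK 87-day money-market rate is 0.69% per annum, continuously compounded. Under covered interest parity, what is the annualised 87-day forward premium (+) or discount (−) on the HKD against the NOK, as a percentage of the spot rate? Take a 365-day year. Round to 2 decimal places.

T = 87/365 years.
F = S · g_NOK/g_HKD = 1.0957 × 1.001646/1.0221222 = 1.0737498.
Annualised premium = (F − S)/S × (1/T) = (1.0737498 − 1.0957)/1.0957 ÷ (87/365) = -8.40%.

-8.40%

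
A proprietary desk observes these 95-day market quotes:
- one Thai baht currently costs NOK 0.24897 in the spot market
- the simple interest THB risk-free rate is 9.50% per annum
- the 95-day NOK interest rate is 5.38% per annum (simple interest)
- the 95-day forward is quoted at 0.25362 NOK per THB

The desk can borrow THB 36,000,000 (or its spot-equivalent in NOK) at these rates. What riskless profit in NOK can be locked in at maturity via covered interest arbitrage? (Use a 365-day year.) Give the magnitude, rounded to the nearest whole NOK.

NOK 267,651

T = 95/365 years.
Invest the THB and cover forward: 36,000,000 × 1.024726027 × 0.25362 = NOK 9,356,076.54.
Convert at spot and invest in NOK: 36,000,000 × 0.24897 × 1.01400274 = NOK 9,088,425.44.
The quoted forward overvalues THB, so borrow NOK, buy THB at spot, deposit the THB at 9.50%, and sell the proceeds forward at 0.25362.
Arbitrage profit = |9,356,076.54 − 9,088,425.44| = NOK 267,651.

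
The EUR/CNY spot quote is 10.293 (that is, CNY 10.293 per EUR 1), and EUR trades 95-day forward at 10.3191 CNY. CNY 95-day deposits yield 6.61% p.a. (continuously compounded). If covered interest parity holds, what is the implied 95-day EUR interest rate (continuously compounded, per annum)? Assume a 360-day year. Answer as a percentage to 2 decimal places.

T = 95/360 years.
CIP gives F = S · g_CNY/g_EUR, so g_CNY/g_EUR = 10.3191/10.293 = 1.0025357.
The CNY side grows by e^(0.0661×95/360) = 1.0175961.
Hence g_EUR = 1.0150223.
r = ln(1.0150223)/(95/360) = 0.056503 → 5.65%.

5.65%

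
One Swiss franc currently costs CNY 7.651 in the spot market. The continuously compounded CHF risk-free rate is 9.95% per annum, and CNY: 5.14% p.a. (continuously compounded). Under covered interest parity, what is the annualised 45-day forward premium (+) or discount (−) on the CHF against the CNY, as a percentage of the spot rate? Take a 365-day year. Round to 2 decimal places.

T = 45/365 years.
No-arbitrage forward: 7.651 × 1.0063571 / 1.0123427 = 7.605763 CNY/CHF.
(F − S)/S ÷ T = (7.605763 − 7.651)/7.651/(45/365) = -0.047957 → -4.80%.

-4.80%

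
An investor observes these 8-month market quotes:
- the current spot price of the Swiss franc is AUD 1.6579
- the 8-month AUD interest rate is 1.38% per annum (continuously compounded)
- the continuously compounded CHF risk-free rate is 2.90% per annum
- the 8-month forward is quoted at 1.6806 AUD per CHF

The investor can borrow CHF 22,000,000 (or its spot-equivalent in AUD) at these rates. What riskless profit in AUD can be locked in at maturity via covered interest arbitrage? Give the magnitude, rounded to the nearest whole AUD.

AUD 884,063

T = 8/12 years.
Keep in CHF, deliver into the forward: 22,000,000·1.0195214325·1.6806 = AUD 37,694,969.83.
Swap to AUD now, deposit: 22,000,000·1.6579·1.0092424501 = AUD 36,810,907.28.
The quoted forward overvalues CHF, so borrow AUD, buy CHF at spot, deposit the CHF at 2.90%, and sell the proceeds forward at 1.6806.
Arbitrage profit = |37,694,969.83 − 36,810,907.28| = AUD 884,063.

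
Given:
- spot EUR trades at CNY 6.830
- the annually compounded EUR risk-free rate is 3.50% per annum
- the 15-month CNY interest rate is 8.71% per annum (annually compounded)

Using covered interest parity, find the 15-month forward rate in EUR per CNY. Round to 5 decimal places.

0.13769

T = 15/12 years.
Growth of 1 CNY over T: (1 + 0.0871)^(15/12) = 1.1100355.
EUR growth factor: (1 + 0.0350)^(15/12) = 1.0439398.
CIP: F = S · (grow CNY)/(grow EUR) = 6.83 × 1.1100355/1.0439398 = 7.262433 CNY per EUR.
Quoted the other way: 1/7.262433 = 0.13769 EUR per CNY.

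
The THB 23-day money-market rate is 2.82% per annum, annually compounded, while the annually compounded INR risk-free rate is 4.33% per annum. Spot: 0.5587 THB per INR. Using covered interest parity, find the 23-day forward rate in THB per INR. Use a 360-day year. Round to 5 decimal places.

T = 23/360 years.
THB growth factor: (1 + 0.0282)^(23/360) = 1.0017783.
INR growth factor: (1 + 0.0433)^(23/360) = 1.0027118.
So F = 0.5587 × 1.0017783 / 1.0027118 = 0.5581799 (THB/INR).

0.55818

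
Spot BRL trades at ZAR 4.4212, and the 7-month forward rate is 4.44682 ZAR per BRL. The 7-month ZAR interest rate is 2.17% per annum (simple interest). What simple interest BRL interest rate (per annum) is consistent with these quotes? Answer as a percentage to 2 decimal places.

1.17%

T = 7/12 years.
F/S = 4.44682/4.4212 = 1.0057948 = (growth of ZAR) / (growth of BRL).
The ZAR side grows by 1 + 0.0217×7/12 = 1.0126583.
Hence g_BRL = 1.006824.
r = (1.006824 − 1)/(7/12) = 0.011698 → 1.17%.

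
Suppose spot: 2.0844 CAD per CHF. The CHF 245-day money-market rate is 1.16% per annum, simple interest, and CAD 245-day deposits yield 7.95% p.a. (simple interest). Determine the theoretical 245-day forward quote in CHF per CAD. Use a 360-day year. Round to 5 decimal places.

0.45872

T = 245/360 years.
Growth of 1 CAD over T: 1 + 0.0795×245/360 = 1.0541042.
CHF accumulates by 1 + 0.0116×245/360 = 1.0078944.
Forward (CAD per CHF) = 2.0844 × 1.0541042 / 1.0078944 = 2.179965.
Invert for CHF per CAD: 1 / 2.179965 = 0.45872.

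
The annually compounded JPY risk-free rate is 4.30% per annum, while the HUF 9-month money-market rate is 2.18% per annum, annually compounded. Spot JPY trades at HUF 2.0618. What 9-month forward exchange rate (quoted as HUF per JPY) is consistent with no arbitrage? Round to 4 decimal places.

T = 9/12 years.
Growth of 1 HUF over T: (1 + 0.0218)^(9/12) = 1.0163058.
JPY accumulates by (1 + 0.0430)^(9/12) = 1.0320797.
CIP: F = S · (grow HUF)/(grow JPY) = 2.0618 × 1.0163058/1.0320797 = 2.030288 HUF per JPY.

2.0303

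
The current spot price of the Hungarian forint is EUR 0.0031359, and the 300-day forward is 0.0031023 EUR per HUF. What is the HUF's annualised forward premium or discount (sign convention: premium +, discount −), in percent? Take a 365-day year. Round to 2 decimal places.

-1.30%

T = 300/365 years.
(F − S)/S = (0.0031023 − 0.0031359)/0.0031359 = -0.0107146.
×(1/T) gives -1.30% p.a.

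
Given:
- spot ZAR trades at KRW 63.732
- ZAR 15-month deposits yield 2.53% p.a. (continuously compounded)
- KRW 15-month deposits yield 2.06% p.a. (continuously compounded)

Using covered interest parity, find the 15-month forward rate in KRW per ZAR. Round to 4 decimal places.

63.3587

T = 15/12 years.
Growth of 1 KRW over T: e^(0.0206×15/12) = 1.0260844.
Growth of 1 ZAR over T: e^(0.0253×15/12) = 1.03213038.
Forward (KRW per ZAR) = 63.732 × 1.0260844 / 1.03213038 = 63.358673.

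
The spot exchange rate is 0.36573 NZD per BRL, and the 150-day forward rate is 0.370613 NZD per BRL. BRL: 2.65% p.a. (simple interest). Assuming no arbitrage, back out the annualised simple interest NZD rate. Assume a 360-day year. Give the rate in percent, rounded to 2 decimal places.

T = 150/360 years.
CIP gives F = S · g_NZD/g_BRL, so g_NZD/g_BRL = 0.370613/0.36573 = 1.0133514.
BRL growth factor: 1 + 0.0265×150/360 = 1.0110417.
So the NZD growth factor = 1.0245405.
(1.0245405 − 1)/T = 0.058897, i.e. 5.89%.

5.89%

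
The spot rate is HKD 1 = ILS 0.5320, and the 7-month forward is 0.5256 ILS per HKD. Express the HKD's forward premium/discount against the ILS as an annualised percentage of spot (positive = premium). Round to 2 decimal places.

-2.06%

T = 7/12 years.
(F − S)/S = (0.5256 − 0.532)/0.532 = -0.0120301.
Annualise by dividing by T: -0.0120301 / (7/12) = -0.020623 → -2.06%.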